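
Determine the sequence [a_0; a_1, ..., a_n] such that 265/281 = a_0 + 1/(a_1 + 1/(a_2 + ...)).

[0; 1, 16, 1, 1, 3, 2]

Run the Euclidean algorithm on 265 and 281; the successive quotients are the partial quotients a_0, a_1, ... (each step inverts the fractional part left over by the previous one):
  265 = 0*281 + 265, so a_0 = 0.
  281 = 1*265 + 16, so a_1 = 1.
  265 = 16*16 + 9, so a_2 = 16.
  16 = 1*9 + 7, so a_3 = 1.
  9 = 1*7 + 2, so a_4 = 1.
  7 = 3*2 + 1, so a_5 = 3.
  2 = 2*1 + 0, so a_6 = 2.
The remainder reaches 0 after 7 divisions, so the expansion has 7 partial quotients, read off in order.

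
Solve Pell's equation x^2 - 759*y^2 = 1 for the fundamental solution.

First expand sqrt(759) as a continued fraction. With x_i = (sqrt(759) + m_i)/d_i and (m_0, d_0) = (0, 1): a_0 = floor(sqrt(759)) = 27, since 27^2 = 729 <= 759 < 784 = 28^2.
Iterate m_{i+1} = d_i*a_i - m_i, d_{i+1} = (759 - m_{i+1}^2)/d_i, a_{i+1} = floor((a_0 + m_{i+1})/d_{i+1}):
  m_1 = 1*27 - 0 = 27, d_1 = (759 - 27^2)/1 = 30/1 = 30, a_1 = floor((27 + 27)/30) = 1.
  m_2 = 30*1 - 27 = 3, d_2 = (759 - 3^2)/30 = 750/30 = 25, a_2 = floor((27 + 3)/25) = 1.
  m_3 = 25*1 - 3 = 22, d_3 = (759 - 22^2)/25 = 275/25 = 11, a_3 = floor((27 + 22)/11) = 4.
  m_4 = 11*4 - 22 = 22, d_4 = (759 - 22^2)/11 = 275/11 = 25, a_4 = floor((27 + 22)/25) = 1.
  m_5 = 25*1 - 22 = 3, d_5 = (759 - 3^2)/25 = 750/25 = 30, a_5 = floor((27 + 3)/30) = 1.
  m_6 = 30*1 - 3 = 27, d_6 = (759 - 27^2)/30 = 30/30 = 1, a_6 = floor((27 + 27)/1) = 54.
  m_7 = 1*54 - 27 = 27, d_7 = (759 - 27^2)/1 = 30/1 = 30: (m_7, d_7) = (m_1, d_1) = (27, 30), so from here the quotients repeat a_1, ..., a_6; the period length is 6.
So sqrt(759) = [27; (1, 1, 4, 1, 1, 54)] with period length k = 6.
k is even, so the fundamental solution of x^2 - 759y^2 = 1 is (p_{k-1}, q_{k-1}) = (p_5, q_5); compute convergents through index 5.
Convergents (p_i = a_i*p_{i-1} + p_{i-2}, q_i = a_i*q_{i-1} + q_{i-2} with p_{-2}=0, p_{-1}=1, q_{-2}=1, q_{-1}=0):
  i=0: a_0=27, p_0 = 27*1 + 0 = 27, q_0 = 27*0 + 1 = 1.
  i=1: a_1=1, p_1 = 1*27 + 1 = 28, q_1 = 1*1 + 0 = 1.
  i=2: a_2=1, p_2 = 1*28 + 27 = 55, q_2 = 1*1 + 1 = 2.
  i=3: a_3=4, p_3 = 4*55 + 28 = 248, q_3 = 4*2 + 1 = 9.
  i=4: a_4=1, p_4 = 1*248 + 55 = 303, q_4 = 1*9 + 2 = 11.
  i=5: a_5=1, p_5 = 1*303 + 248 = 551, q_5 = 1*11 + 9 = 20.
Check: 551^2 - 759*20^2 = 303601 - 303600 = 1, so (x, y) = (551, 20) solves the equation, and by the theorem it is the least positive solution.

(x, y) = (551, 20)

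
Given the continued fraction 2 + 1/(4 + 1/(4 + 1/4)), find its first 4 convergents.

2/1, 9/4, 38/17, 161/72

Using the convergent recurrence p_i = a_i*p_{i-1} + p_{i-2}, q_i = a_i*q_{i-1} + q_{i-2} with p_{-2}=0, p_{-1}=1, q_{-2}=1, q_{-1}=0:
  i=0: a_0=2, p_0 = 2*1 + 0 = 2, q_0 = 2*0 + 1 = 1.
  i=1: a_1=4, p_1 = 4*2 + 1 = 9, q_1 = 4*1 + 0 = 4.
  i=2: a_2=4, p_2 = 4*9 + 2 = 38, q_2 = 4*4 + 1 = 17.
  i=3: a_3=4, p_3 = 4*38 + 9 = 161, q_3 = 4*17 + 4 = 72.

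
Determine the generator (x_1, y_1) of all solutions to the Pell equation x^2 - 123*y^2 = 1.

First expand sqrt(123) as a continued fraction. With x_i = (sqrt(123) + m_i)/d_i and (m_0, d_0) = (0, 1): a_0 = floor(sqrt(123)) = 11, since 11^2 = 121 <= 123 < 144 = 12^2.
Iterate m_{i+1} = d_i*a_i - m_i, d_{i+1} = (123 - m_{i+1}^2)/d_i, a_{i+1} = floor((a_0 + m_{i+1})/d_{i+1}):
  m_1 = 1*11 - 0 = 11, d_1 = (123 - 11^2)/1 = 2/1 = 2, a_1 = floor((11 + 11)/2) = 11.
  m_2 = 2*11 - 11 = 11, d_2 = (123 - 11^2)/2 = 2/2 = 1, a_2 = floor((11 + 11)/1) = 22.
  m_3 = 1*22 - 11 = 11, d_3 = (123 - 11^2)/1 = 2/1 = 2: (m_3, d_3) = (m_1, d_1) = (11, 2), so from here the quotients repeat a_1, a_2; the period length is 2.
So sqrt(123) = [11; (11, 22)] with period length k = 2.
k is even, so the fundamental solution of x^2 - 123y^2 = 1 is (p_{k-1}, q_{k-1}) = (p_1, q_1); compute convergents through index 1.
Convergents (p_i = a_i*p_{i-1} + p_{i-2}, q_i = a_i*q_{i-1} + q_{i-2} with p_{-2}=0, p_{-1}=1, q_{-2}=1, q_{-1}=0):
  i=0: a_0=11, p_0 = 11*1 + 0 = 11, q_0 = 11*0 + 1 = 1.
  i=1: a_1=11, p_1 = 11*11 + 1 = 122, q_1 = 11*1 + 0 = 11.
Check: 122^2 - 123*11^2 = 14884 - 14883 = 1, so (x, y) = (122, 11) solves the equation, and by the theorem it is the least positive solution.

(x, y) = (122, 11)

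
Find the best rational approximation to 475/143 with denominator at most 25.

Expand x = 475/143 as a continued fraction with the Euclidean algorithm:
  475 = 3*143 + 46, so a_0 = 3.
  143 = 3*46 + 5, so a_1 = 3.
  46 = 9*5 + 1, so a_2 = 9.
  5 = 5*1 + 0, so a_3 = 5.
so x = [3; 3, 9, 5].
Convergents (p_i = a_i*p_{i-1} + p_{i-2}, q_i = a_i*q_{i-1} + q_{i-2} with p_{-2}=0, p_{-1}=1, q_{-2}=1, q_{-1}=0), until the denominator exceeds 25:
  i=0: a_0=3, p_0 = 3*1 + 0 = 3, q_0 = 3*0 + 1 = 1.
  i=1: a_1=3, p_1 = 3*3 + 1 = 10, q_1 = 3*1 + 0 = 3.
  i=2: a_2=9, p_2 = 9*10 + 3 = 93, q_2 = 9*3 + 1 = 28.
q_2 = 28 > 25, so the last convergent with denominator <= 25 is p_1/q_1 = 10/3.
The closest fraction with denominator <= 25 is either p_1/q_1 or the intermediate fraction (k*p_1 + p_0)/(k*q_1 + q_0) with the largest k >= 1 whose denominator stays <= 25; these approach x as k grows, and every other convergent or intermediate fraction in range is farther away.
Largest k: floor((25 - q_0)/q_1) = floor((25 - 1)/3) = 8.
That gives (8*10 + 3)/(8*3 + 1) = 83/25.
Compare the errors: |x - 10/3| = |475*3 - 10*143|/(143*3) = 5/429, and |x - 83/25| = |475*25 - 83*143|/(143*25) = 6/3575.
Cross-multiplying, 6*429 = 2574 < 17875 = 5*3575, so 6/3575 is smaller: the intermediate fraction 83/25 is closer to x than 10/3.

83/25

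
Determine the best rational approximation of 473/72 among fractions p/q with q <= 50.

289/44

Expand x = 473/72 as a continued fraction with the Euclidean algorithm:
  473 = 6*72 + 41, so a_0 = 6.
  72 = 1*41 + 31, so a_1 = 1.
  41 = 1*31 + 10, so a_2 = 1.
  31 = 3*10 + 1, so a_3 = 3.
  10 = 10*1 + 0, so a_4 = 10.
so x = [6; 1, 1, 3, 10].
Convergents (p_i = a_i*p_{i-1} + p_{i-2}, q_i = a_i*q_{i-1} + q_{i-2} with p_{-2}=0, p_{-1}=1, q_{-2}=1, q_{-1}=0), until the denominator exceeds 50:
  i=0: a_0=6, p_0 = 6*1 + 0 = 6, q_0 = 6*0 + 1 = 1.
  i=1: a_1=1, p_1 = 1*6 + 1 = 7, q_1 = 1*1 + 0 = 1.
  i=2: a_2=1, p_2 = 1*7 + 6 = 13, q_2 = 1*1 + 1 = 2.
  i=3: a_3=3, p_3 = 3*13 + 7 = 46, q_3 = 3*2 + 1 = 7.
  i=4: a_4=10, p_4 = 10*46 + 13 = 473, q_4 = 10*7 + 2 = 72.
q_4 = 72 > 50, so the last convergent with denominator <= 50 is p_3/q_3 = 46/7.
The closest fraction with denominator <= 50 is either p_3/q_3 or the intermediate fraction (k*p_3 + p_2)/(k*q_3 + q_2) with the largest k >= 1 whose denominator stays <= 50; these approach x as k grows, and every other convergent or intermediate fraction in range is farther away.
Largest k: floor((50 - q_2)/q_3) = floor((50 - 2)/7) = 6.
That gives (6*46 + 13)/(6*7 + 2) = 289/44.
Compare the errors: |x - 46/7| = |473*7 - 46*72|/(72*7) = 1/504, and |x - 289/44| = |473*44 - 289*72|/(72*44) = 4/3168.
Cross-multiplying, 4*504 = 2016 < 3168 = 1*3168, so 4/3168 is smaller: the intermediate fraction 289/44 is closer to x than 46/7.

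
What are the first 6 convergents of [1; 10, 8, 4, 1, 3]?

1/1, 11/10, 89/81, 367/334, 456/415, 1735/1579

Using the convergent recurrence p_i = a_i*p_{i-1} + p_{i-2}, q_i = a_i*q_{i-1} + q_{i-2} with p_{-2}=0, p_{-1}=1, q_{-2}=1, q_{-1}=0:
  i=0: a_0=1, p_0 = 1*1 + 0 = 1, q_0 = 1*0 + 1 = 1.
  i=1: a_1=10, p_1 = 10*1 + 1 = 11, q_1 = 10*1 + 0 = 10.
  i=2: a_2=8, p_2 = 8*11 + 1 = 89, q_2 = 8*10 + 1 = 81.
  i=3: a_3=4, p_3 = 4*89 + 11 = 367, q_3 = 4*81 + 10 = 334.
  i=4: a_4=1, p_4 = 1*367 + 89 = 456, q_4 = 1*334 + 81 = 415.
  i=5: a_5=3, p_5 = 3*456 + 367 = 1735, q_5 = 3*415 + 334 = 1579.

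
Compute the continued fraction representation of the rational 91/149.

[0; 1, 1, 1, 1, 3, 8]

Run the Euclidean algorithm on 91 and 149; the successive quotients are the partial quotients a_0, a_1, ... (each step inverts the fractional part left over by the previous one):
  91 = 0*149 + 91, so a_0 = 0.
  149 = 1*91 + 58, so a_1 = 1.
  91 = 1*58 + 33, so a_2 = 1.
  58 = 1*33 + 25, so a_3 = 1.
  33 = 1*25 + 8, so a_4 = 1.
  25 = 3*8 + 1, so a_5 = 3.
  8 = 8*1 + 0, so a_6 = 8.
The remainder reaches 0 after 7 divisions, so the expansion has 7 partial quotients, read off in order.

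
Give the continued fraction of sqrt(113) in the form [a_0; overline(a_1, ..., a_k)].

[10; overline(1, 1, 1, 2, 2, 1, 1, 1, 20)]

Write x_i = (sqrt(113) + m_i)/d_i with (m_0, d_0) = (0, 1). a_0 = floor(sqrt(113)) = 10, since 10^2 = 100 <= 113 < 121 = 11^2.
Iterate m_{i+1} = d_i*a_i - m_i, d_{i+1} = (113 - m_{i+1}^2)/d_i, a_{i+1} = floor((a_0 + m_{i+1})/d_{i+1}):
  m_1 = 1*10 - 0 = 10, d_1 = (113 - 10^2)/1 = 13/1 = 13, a_1 = floor((10 + 10)/13) = 1.
  m_2 = 13*1 - 10 = 3, d_2 = (113 - 3^2)/13 = 104/13 = 8, a_2 = floor((10 + 3)/8) = 1.
  m_3 = 8*1 - 3 = 5, d_3 = (113 - 5^2)/8 = 88/8 = 11, a_3 = floor((10 + 5)/11) = 1.
  m_4 = 11*1 - 5 = 6, d_4 = (113 - 6^2)/11 = 77/11 = 7, a_4 = floor((10 + 6)/7) = 2.
  m_5 = 7*2 - 6 = 8, d_5 = (113 - 8^2)/7 = 49/7 = 7, a_5 = floor((10 + 8)/7) = 2.
  m_6 = 7*2 - 8 = 6, d_6 = (113 - 6^2)/7 = 77/7 = 11, a_6 = floor((10 + 6)/11) = 1.
  m_7 = 11*1 - 6 = 5, d_7 = (113 - 5^2)/11 = 88/11 = 8, a_7 = floor((10 + 5)/8) = 1.
  m_8 = 8*1 - 5 = 3, d_8 = (113 - 3^2)/8 = 104/8 = 13, a_8 = floor((10 + 3)/13) = 1.
  m_9 = 13*1 - 3 = 10, d_9 = (113 - 10^2)/13 = 13/13 = 1, a_9 = floor((10 + 10)/1) = 20.
  m_10 = 1*20 - 10 = 10, d_10 = (113 - 10^2)/1 = 13/1 = 13: (m_10, d_10) = (m_1, d_1) = (10, 13), so from here the quotients repeat a_1, ..., a_9; the period length is 9.
Hence the expansion of sqrt(113) is a_0 = 10 followed by the repeating block 1, 1, 1, 2, 2, 1, 1, 1, 20 (period 9).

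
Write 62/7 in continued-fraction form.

[8; 1, 6]

Run the Euclidean algorithm on 62 and 7; the successive quotients are the partial quotients a_0, a_1, ... (each step inverts the fractional part left over by the previous one):
  62 = 8*7 + 6, so a_0 = 8.
  7 = 1*6 + 1, so a_1 = 1.
  6 = 6*1 + 0, so a_2 = 6.
The remainder reaches 0 after 3 divisions, so the expansion has 3 partial quotients, read off in order.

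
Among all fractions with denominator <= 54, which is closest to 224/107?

Expand x = 224/107 as a continued fraction with the Euclidean algorithm:
  224 = 2*107 + 10, so a_0 = 2.
  107 = 10*10 + 7, so a_1 = 10.
  10 = 1*7 + 3, so a_2 = 1.
  7 = 2*3 + 1, so a_3 = 2.
  3 = 3*1 + 0, so a_4 = 3.
so x = [2; 10, 1, 2, 3].
Convergents (p_i = a_i*p_{i-1} + p_{i-2}, q_i = a_i*q_{i-1} + q_{i-2} with p_{-2}=0, p_{-1}=1, q_{-2}=1, q_{-1}=0), until the denominator exceeds 54:
  i=0: a_0=2, p_0 = 2*1 + 0 = 2, q_0 = 2*0 + 1 = 1.
  i=1: a_1=10, p_1 = 10*2 + 1 = 21, q_1 = 10*1 + 0 = 10.
  i=2: a_2=1, p_2 = 1*21 + 2 = 23, q_2 = 1*10 + 1 = 11.
  i=3: a_3=2, p_3 = 2*23 + 21 = 67, q_3 = 2*11 + 10 = 32.
  i=4: a_4=3, p_4 = 3*67 + 23 = 224, q_4 = 3*32 + 11 = 107.
q_4 = 107 > 54, so the last convergent with denominator <= 54 is p_3/q_3 = 67/32.
The closest fraction with denominator <= 54 is either p_3/q_3 or the intermediate fraction (k*p_3 + p_2)/(k*q_3 + q_2) with the largest k >= 1 whose denominator stays <= 54; these approach x as k grows, and every other convergent or intermediate fraction in range is farther away.
Largest k: floor((54 - q_2)/q_3) = floor((54 - 11)/32) = 1.
That gives (1*67 + 23)/(1*32 + 11) = 90/43.
Compare the errors: |x - 67/32| = |224*32 - 67*107|/(107*32) = 1/3424, and |x - 90/43| = |224*43 - 90*107|/(107*43) = 2/4601.
Cross-multiplying, 1*4601 = 4601 < 6848 = 2*3424, so 1/3424 is smaller: the convergent 67/32 is closer to x than 90/43.

67/32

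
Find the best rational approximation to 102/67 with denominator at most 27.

Expand x = 102/67 as a continued fraction with the Euclidean algorithm:
  102 = 1*67 + 35, so a_0 = 1.
  67 = 1*35 + 32, so a_1 = 1.
  35 = 1*32 + 3, so a_2 = 1.
  32 = 10*3 + 2, so a_3 = 10.
  3 = 1*2 + 1, so a_4 = 1.
  2 = 2*1 + 0, so a_5 = 2.
so x = [1; 1, 1, 10, 1, 2].
Convergents (p_i = a_i*p_{i-1} + p_{i-2}, q_i = a_i*q_{i-1} + q_{i-2} with p_{-2}=0, p_{-1}=1, q_{-2}=1, q_{-1}=0), until the denominator exceeds 27:
  i=0: a_0=1, p_0 = 1*1 + 0 = 1, q_0 = 1*0 + 1 = 1.
  i=1: a_1=1, p_1 = 1*1 + 1 = 2, q_1 = 1*1 + 0 = 1.
  i=2: a_2=1, p_2 = 1*2 + 1 = 3, q_2 = 1*1 + 1 = 2.
  i=3: a_3=10, p_3 = 10*3 + 2 = 32, q_3 = 10*2 + 1 = 21.
  i=4: a_4=1, p_4 = 1*32 + 3 = 35, q_4 = 1*21 + 2 = 23.
  i=5: a_5=2, p_5 = 2*35 + 32 = 102, q_5 = 2*23 + 21 = 67.
q_5 = 67 > 27, so the last convergent with denominator <= 27 is p_4/q_4 = 35/23.
The closest fraction with denominator <= 27 is either p_4/q_4 or the intermediate fraction (k*p_4 + p_3)/(k*q_4 + q_3) with the largest k >= 1 whose denominator stays <= 27; these approach x as k grows, and every other convergent or intermediate fraction in range is farther away.
Largest k: floor((27 - q_3)/q_4) = floor((27 - 21)/23) = 0.
Since k = 0, no intermediate fraction beyond p_4/q_4 has denominator <= 27, so the convergent 35/23 is the closest (its error is |102*23 - 35*67|/(67*23) = 1/1541).

35/23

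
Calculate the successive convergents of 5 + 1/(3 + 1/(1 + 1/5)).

Using the convergent recurrence p_i = a_i*p_{i-1} + p_{i-2}, q_i = a_i*q_{i-1} + q_{i-2} with p_{-2}=0, p_{-1}=1, q_{-2}=1, q_{-1}=0:
  i=0: a_0=5, p_0 = 5*1 + 0 = 5, q_0 = 5*0 + 1 = 1.
  i=1: a_1=3, p_1 = 3*5 + 1 = 16, q_1 = 3*1 + 0 = 3.
  i=2: a_2=1, p_2 = 1*16 + 5 = 21, q_2 = 1*3 + 1 = 4.
  i=3: a_3=5, p_3 = 5*21 + 16 = 121, q_3 = 5*4 + 3 = 23.

5/1, 16/3, 21/4, 121/23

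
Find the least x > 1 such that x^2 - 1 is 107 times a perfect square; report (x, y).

First expand sqrt(107) as a continued fraction. With x_i = (sqrt(107) + m_i)/d_i and (m_0, d_0) = (0, 1): a_0 = floor(sqrt(107)) = 10, since 10^2 = 100 <= 107 < 121 = 11^2.
Iterate m_{i+1} = d_i*a_i - m_i, d_{i+1} = (107 - m_{i+1}^2)/d_i, a_{i+1} = floor((a_0 + m_{i+1})/d_{i+1}):
  m_1 = 1*10 - 0 = 10, d_1 = (107 - 10^2)/1 = 7/1 = 7, a_1 = floor((10 + 10)/7) = 2.
  m_2 = 7*2 - 10 = 4, d_2 = (107 - 4^2)/7 = 91/7 = 13, a_2 = floor((10 + 4)/13) = 1.
  m_3 = 13*1 - 4 = 9, d_3 = (107 - 9^2)/13 = 26/13 = 2, a_3 = floor((10 + 9)/2) = 9.
  m_4 = 2*9 - 9 = 9, d_4 = (107 - 9^2)/2 = 26/2 = 13, a_4 = floor((10 + 9)/13) = 1.
  m_5 = 13*1 - 9 = 4, d_5 = (107 - 4^2)/13 = 91/13 = 7, a_5 = floor((10 + 4)/7) = 2.
  m_6 = 7*2 - 4 = 10, d_6 = (107 - 10^2)/7 = 7/7 = 1, a_6 = floor((10 + 10)/1) = 20.
  m_7 = 1*20 - 10 = 10, d_7 = (107 - 10^2)/1 = 7/1 = 7: (m_7, d_7) = (m_1, d_1) = (10, 7), so from here the quotients repeat a_1, ..., a_6; the period length is 6.
So sqrt(107) = [10; (2, 1, 9, 1, 2, 20)] with period length k = 6.
k is even, so the fundamental solution of x^2 - 107y^2 = 1 is (p_{k-1}, q_{k-1}) = (p_5, q_5); compute convergents through index 5.
Convergents (p_i = a_i*p_{i-1} + p_{i-2}, q_i = a_i*q_{i-1} + q_{i-2} with p_{-2}=0, p_{-1}=1, q_{-2}=1, q_{-1}=0):
  i=0: a_0=10, p_0 = 10*1 + 0 = 10, q_0 = 10*0 + 1 = 1.
  i=1: a_1=2, p_1 = 2*10 + 1 = 21, q_1 = 2*1 + 0 = 2.
  i=2: a_2=1, p_2 = 1*21 + 10 = 31, q_2 = 1*2 + 1 = 3.
  i=3: a_3=9, p_3 = 9*31 + 21 = 300, q_3 = 9*3 + 2 = 29.
  i=4: a_4=1, p_4 = 1*300 + 31 = 331, q_4 = 1*29 + 3 = 32.
  i=5: a_5=2, p_5 = 2*331 + 300 = 962, q_5 = 2*32 + 29 = 93.
Check: 962^2 - 107*93^2 = 925444 - 925443 = 1, so (x, y) = (962, 93) solves the equation, and by the theorem it is the least positive solution.

(x, y) = (962, 93)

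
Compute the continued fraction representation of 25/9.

Run the Euclidean algorithm on 25 and 9; the successive quotients are the partial quotients a_0, a_1, ... (each step inverts the fractional part left over by the previous one):
  25 = 2*9 + 7, so a_0 = 2.
  9 = 1*7 + 2, so a_1 = 1.
  7 = 3*2 + 1, so a_2 = 3.
  2 = 2*1 + 0, so a_3 = 2.
The remainder reaches 0 after 4 divisions, so the expansion has 4 partial quotients, read off in order.

[2; 1, 3, 2]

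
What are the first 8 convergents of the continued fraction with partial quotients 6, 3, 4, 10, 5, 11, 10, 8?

6/1, 19/3, 82/13, 839/133, 4277/678, 47886/7591, 483137/76588, 3912982/620295

Using the convergent recurrence p_i = a_i*p_{i-1} + p_{i-2}, q_i = a_i*q_{i-1} + q_{i-2} with p_{-2}=0, p_{-1}=1, q_{-2}=1, q_{-1}=0:
  i=0: a_0=6, p_0 = 6*1 + 0 = 6, q_0 = 6*0 + 1 = 1.
  i=1: a_1=3, p_1 = 3*6 + 1 = 19, q_1 = 3*1 + 0 = 3.
  i=2: a_2=4, p_2 = 4*19 + 6 = 82, q_2 = 4*3 + 1 = 13.
  i=3: a_3=10, p_3 = 10*82 + 19 = 839, q_3 = 10*13 + 3 = 133.
  i=4: a_4=5, p_4 = 5*839 + 82 = 4277, q_4 = 5*133 + 13 = 678.
  i=5: a_5=11, p_5 = 11*4277 + 839 = 47886, q_5 = 11*678 + 133 = 7591.
  i=6: a_6=10, p_6 = 10*47886 + 4277 = 483137, q_6 = 10*7591 + 678 = 76588.
  i=7: a_7=8, p_7 = 8*483137 + 47886 = 3912982, q_7 = 8*76588 + 7591 = 620295.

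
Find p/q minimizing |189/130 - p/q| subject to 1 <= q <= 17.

16/11

Expand x = 189/130 as a continued fraction with the Euclidean algorithm:
  189 = 1*130 + 59, so a_0 = 1.
  130 = 2*59 + 12, so a_1 = 2.
  59 = 4*12 + 11, so a_2 = 4.
  12 = 1*11 + 1, so a_3 = 1.
  11 = 11*1 + 0, so a_4 = 11.
so x = [1; 2, 4, 1, 11].
Convergents (p_i = a_i*p_{i-1} + p_{i-2}, q_i = a_i*q_{i-1} + q_{i-2} with p_{-2}=0, p_{-1}=1, q_{-2}=1, q_{-1}=0), until the denominator exceeds 17:
  i=0: a_0=1, p_0 = 1*1 + 0 = 1, q_0 = 1*0 + 1 = 1.
  i=1: a_1=2, p_1 = 2*1 + 1 = 3, q_1 = 2*1 + 0 = 2.
  i=2: a_2=4, p_2 = 4*3 + 1 = 13, q_2 = 4*2 + 1 = 9.
  i=3: a_3=1, p_3 = 1*13 + 3 = 16, q_3 = 1*9 + 2 = 11.
  i=4: a_4=11, p_4 = 11*16 + 13 = 189, q_4 = 11*11 + 9 = 130.
q_4 = 130 > 17, so the last convergent with denominator <= 17 is p_3/q_3 = 16/11.
The closest fraction with denominator <= 17 is either p_3/q_3 or the intermediate fraction (k*p_3 + p_2)/(k*q_3 + q_2) with the largest k >= 1 whose denominator stays <= 17; these approach x as k grows, and every other convergent or intermediate fraction in range is farther away.
Largest k: floor((17 - q_2)/q_3) = floor((17 - 9)/11) = 0.
Since k = 0, no intermediate fraction beyond p_3/q_3 has denominator <= 17, so the convergent 16/11 is the closest (its error is |189*11 - 16*130|/(130*11) = 1/1430).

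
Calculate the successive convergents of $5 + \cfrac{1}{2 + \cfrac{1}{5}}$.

Using the convergent recurrence p_i = a_i*p_{i-1} + p_{i-2}, q_i = a_i*q_{i-1} + q_{i-2} with p_{-2}=0, p_{-1}=1, q_{-2}=1, q_{-1}=0:
  i=0: a_0=5, p_0 = 5*1 + 0 = 5, q_0 = 5*0 + 1 = 1.
  i=1: a_1=2, p_1 = 2*5 + 1 = 11, q_1 = 2*1 + 0 = 2.
  i=2: a_2=5, p_2 = 5*11 + 5 = 60, q_2 = 5*2 + 1 = 11.

5/1, 11/2, 60/11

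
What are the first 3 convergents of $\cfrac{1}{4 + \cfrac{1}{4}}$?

Using the convergent recurrence p_i = a_i*p_{i-1} + p_{i-2}, q_i = a_i*q_{i-1} + q_{i-2} with p_{-2}=0, p_{-1}=1, q_{-2}=1, q_{-1}=0:
  i=0: a_0=0, p_0 = 0*1 + 0 = 0, q_0 = 0*0 + 1 = 1.
  i=1: a_1=4, p_1 = 4*0 + 1 = 1, q_1 = 4*1 + 0 = 4.
  i=2: a_2=4, p_2 = 4*1 + 0 = 4, q_2 = 4*4 + 1 = 17.

0/1, 1/4, 4/17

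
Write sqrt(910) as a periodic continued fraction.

Write x_i = (sqrt(910) + m_i)/d_i with (m_0, d_0) = (0, 1). a_0 = floor(sqrt(910)) = 30, since 30^2 = 900 <= 910 < 961 = 31^2.
Iterate m_{i+1} = d_i*a_i - m_i, d_{i+1} = (910 - m_{i+1}^2)/d_i, a_{i+1} = floor((a_0 + m_{i+1})/d_{i+1}):
  m_1 = 1*30 - 0 = 30, d_1 = (910 - 30^2)/1 = 10/1 = 10, a_1 = floor((30 + 30)/10) = 6.
  m_2 = 10*6 - 30 = 30, d_2 = (910 - 30^2)/10 = 10/10 = 1, a_2 = floor((30 + 30)/1) = 60.
  m_3 = 1*60 - 30 = 30, d_3 = (910 - 30^2)/1 = 10/1 = 10: (m_3, d_3) = (m_1, d_1) = (30, 10), so from here the quotients repeat a_1, a_2; the period length is 2.
Hence the expansion of sqrt(910) is a_0 = 30 followed by the repeating block 6, 60 (period 2).

[30; (6, 60)]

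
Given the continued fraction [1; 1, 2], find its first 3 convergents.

Using the convergent recurrence p_i = a_i*p_{i-1} + p_{i-2}, q_i = a_i*q_{i-1} + q_{i-2} with p_{-2}=0, p_{-1}=1, q_{-2}=1, q_{-1}=0:
  i=0: a_0=1, p_0 = 1*1 + 0 = 1, q_0 = 1*0 + 1 = 1.
  i=1: a_1=1, p_1 = 1*1 + 1 = 2, q_1 = 1*1 + 0 = 1.
  i=2: a_2=2, p_2 = 2*2 + 1 = 5, q_2 = 2*1 + 1 = 3.

1/1, 2/1, 5/3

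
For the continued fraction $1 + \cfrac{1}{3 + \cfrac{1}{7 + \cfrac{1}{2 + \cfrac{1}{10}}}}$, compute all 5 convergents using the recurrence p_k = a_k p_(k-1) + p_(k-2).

1/1, 4/3, 29/22, 62/47, 649/492

Using the convergent recurrence p_i = a_i*p_{i-1} + p_{i-2}, q_i = a_i*q_{i-1} + q_{i-2} with p_{-2}=0, p_{-1}=1, q_{-2}=1, q_{-1}=0:
  i=0: a_0=1, p_0 = 1*1 + 0 = 1, q_0 = 1*0 + 1 = 1.
  i=1: a_1=3, p_1 = 3*1 + 1 = 4, q_1 = 3*1 + 0 = 3.
  i=2: a_2=7, p_2 = 7*4 + 1 = 29, q_2 = 7*3 + 1 = 22.
  i=3: a_3=2, p_3 = 2*29 + 4 = 62, q_3 = 2*22 + 3 = 47.
  i=4: a_4=10, p_4 = 10*62 + 29 = 649, q_4 = 10*47 + 22 = 492.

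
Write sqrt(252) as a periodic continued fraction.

Write x_i = (sqrt(252) + m_i)/d_i with (m_0, d_0) = (0, 1). a_0 = floor(sqrt(252)) = 15, since 15^2 = 225 <= 252 < 256 = 16^2.
Iterate m_{i+1} = d_i*a_i - m_i, d_{i+1} = (252 - m_{i+1}^2)/d_i, a_{i+1} = floor((a_0 + m_{i+1})/d_{i+1}):
  m_1 = 1*15 - 0 = 15, d_1 = (252 - 15^2)/1 = 27/1 = 27, a_1 = floor((15 + 15)/27) = 1.
  m_2 = 27*1 - 15 = 12, d_2 = (252 - 12^2)/27 = 108/27 = 4, a_2 = floor((15 + 12)/4) = 6.
  m_3 = 4*6 - 12 = 12, d_3 = (252 - 12^2)/4 = 108/4 = 27, a_3 = floor((15 + 12)/27) = 1.
  m_4 = 27*1 - 12 = 15, d_4 = (252 - 15^2)/27 = 27/27 = 1, a_4 = floor((15 + 15)/1) = 30.
  m_5 = 1*30 - 15 = 15, d_5 = (252 - 15^2)/1 = 27/1 = 27: (m_5, d_5) = (m_1, d_1) = (15, 27), so from here the quotients repeat a_1, ..., a_4; the period length is 4.
Hence the expansion of sqrt(252) is a_0 = 15 followed by the repeating block 1, 6, 1, 30 (period 4).

[15; (1, 6, 1, 30)]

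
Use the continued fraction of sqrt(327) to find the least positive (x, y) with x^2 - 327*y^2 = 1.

(x, y) = (217, 12)

First expand sqrt(327) as a continued fraction. With x_i = (sqrt(327) + m_i)/d_i and (m_0, d_0) = (0, 1): a_0 = floor(sqrt(327)) = 18, since 18^2 = 324 <= 327 < 361 = 19^2.
Iterate m_{i+1} = d_i*a_i - m_i, d_{i+1} = (327 - m_{i+1}^2)/d_i, a_{i+1} = floor((a_0 + m_{i+1})/d_{i+1}):
  m_1 = 1*18 - 0 = 18, d_1 = (327 - 18^2)/1 = 3/1 = 3, a_1 = floor((18 + 18)/3) = 12.
  m_2 = 3*12 - 18 = 18, d_2 = (327 - 18^2)/3 = 3/3 = 1, a_2 = floor((18 + 18)/1) = 36.
  m_3 = 1*36 - 18 = 18, d_3 = (327 - 18^2)/1 = 3/1 = 3: (m_3, d_3) = (m_1, d_1) = (18, 3), so from here the quotients repeat a_1, a_2; the period length is 2.
So sqrt(327) = [18; (12, 36)] with period length k = 2.
k is even, so the fundamental solution of x^2 - 327y^2 = 1 is (p_{k-1}, q_{k-1}) = (p_1, q_1); compute convergents through index 1.
Convergents (p_i = a_i*p_{i-1} + p_{i-2}, q_i = a_i*q_{i-1} + q_{i-2} with p_{-2}=0, p_{-1}=1, q_{-2}=1, q_{-1}=0):
  i=0: a_0=18, p_0 = 18*1 + 0 = 18, q_0 = 18*0 + 1 = 1.
  i=1: a_1=12, p_1 = 12*18 + 1 = 217, q_1 = 12*1 + 0 = 12.
Check: 217^2 - 327*12^2 = 47089 - 47088 = 1, so (x, y) = (217, 12) solves the equation, and by the theorem it is the least positive solution.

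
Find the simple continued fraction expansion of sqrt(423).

Write x_i = (sqrt(423) + m_i)/d_i with (m_0, d_0) = (0, 1). a_0 = floor(sqrt(423)) = 20, since 20^2 = 400 <= 423 < 441 = 21^2.
Iterate m_{i+1} = d_i*a_i - m_i, d_{i+1} = (423 - m_{i+1}^2)/d_i, a_{i+1} = floor((a_0 + m_{i+1})/d_{i+1}):
  m_1 = 1*20 - 0 = 20, d_1 = (423 - 20^2)/1 = 23/1 = 23, a_1 = floor((20 + 20)/23) = 1.
  m_2 = 23*1 - 20 = 3, d_2 = (423 - 3^2)/23 = 414/23 = 18, a_2 = floor((20 + 3)/18) = 1.
  m_3 = 18*1 - 3 = 15, d_3 = (423 - 15^2)/18 = 198/18 = 11, a_3 = floor((20 + 15)/11) = 3.
  m_4 = 11*3 - 15 = 18, d_4 = (423 - 18^2)/11 = 99/11 = 9, a_4 = floor((20 + 18)/9) = 4.
  m_5 = 9*4 - 18 = 18, d_5 = (423 - 18^2)/9 = 99/9 = 11, a_5 = floor((20 + 18)/11) = 3.
  m_6 = 11*3 - 18 = 15, d_6 = (423 - 15^2)/11 = 198/11 = 18, a_6 = floor((20 + 15)/18) = 1.
  m_7 = 18*1 - 15 = 3, d_7 = (423 - 3^2)/18 = 414/18 = 23, a_7 = floor((20 + 3)/23) = 1.
  m_8 = 23*1 - 3 = 20, d_8 = (423 - 20^2)/23 = 23/23 = 1, a_8 = floor((20 + 20)/1) = 40.
  m_9 = 1*40 - 20 = 20, d_9 = (423 - 20^2)/1 = 23/1 = 23: (m_9, d_9) = (m_1, d_1) = (20, 23), so from here the quotients repeat a_1, ..., a_8; the period length is 8.
Hence the expansion of sqrt(423) is a_0 = 20 followed by the repeating block 1, 1, 3, 4, 3, 1, 1, 40 (period 8).

[20; (1, 1, 3, 4, 3, 1, 1, 40)]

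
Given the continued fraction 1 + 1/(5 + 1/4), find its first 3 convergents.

Using the convergent recurrence p_i = a_i*p_{i-1} + p_{i-2}, q_i = a_i*q_{i-1} + q_{i-2} with p_{-2}=0, p_{-1}=1, q_{-2}=1, q_{-1}=0:
  i=0: a_0=1, p_0 = 1*1 + 0 = 1, q_0 = 1*0 + 1 = 1.
  i=1: a_1=5, p_1 = 5*1 + 1 = 6, q_1 = 5*1 + 0 = 5.
  i=2: a_2=4, p_2 = 4*6 + 1 = 25, q_2 = 4*5 + 1 = 21.

1/1, 6/5, 25/21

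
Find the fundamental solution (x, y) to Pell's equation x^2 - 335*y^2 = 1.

(x, y) = (604, 33)

First expand sqrt(335) as a continued fraction. With x_i = (sqrt(335) + m_i)/d_i and (m_0, d_0) = (0, 1): a_0 = floor(sqrt(335)) = 18, since 18^2 = 324 <= 335 < 361 = 19^2.
Iterate m_{i+1} = d_i*a_i - m_i, d_{i+1} = (335 - m_{i+1}^2)/d_i, a_{i+1} = floor((a_0 + m_{i+1})/d_{i+1}):
  m_1 = 1*18 - 0 = 18, d_1 = (335 - 18^2)/1 = 11/1 = 11, a_1 = floor((18 + 18)/11) = 3.
  m_2 = 11*3 - 18 = 15, d_2 = (335 - 15^2)/11 = 110/11 = 10, a_2 = floor((18 + 15)/10) = 3.
  m_3 = 10*3 - 15 = 15, d_3 = (335 - 15^2)/10 = 110/10 = 11, a_3 = floor((18 + 15)/11) = 3.
  m_4 = 11*3 - 15 = 18, d_4 = (335 - 18^2)/11 = 11/11 = 1, a_4 = floor((18 + 18)/1) = 36.
  m_5 = 1*36 - 18 = 18, d_5 = (335 - 18^2)/1 = 11/1 = 11: (m_5, d_5) = (m_1, d_1) = (18, 11), so from here the quotients repeat a_1, ..., a_4; the period length is 4.
So sqrt(335) = [18; (3, 3, 3, 36)] with period length k = 4.
k is even, so the fundamental solution of x^2 - 335y^2 = 1 is (p_{k-1}, q_{k-1}) = (p_3, q_3); compute convergents through index 3.
Convergents (p_i = a_i*p_{i-1} + p_{i-2}, q_i = a_i*q_{i-1} + q_{i-2} with p_{-2}=0, p_{-1}=1, q_{-2}=1, q_{-1}=0):
  i=0: a_0=18, p_0 = 18*1 + 0 = 18, q_0 = 18*0 + 1 = 1.
  i=1: a_1=3, p_1 = 3*18 + 1 = 55, q_1 = 3*1 + 0 = 3.
  i=2: a_2=3, p_2 = 3*55 + 18 = 183, q_2 = 3*3 + 1 = 10.
  i=3: a_3=3, p_3 = 3*183 + 55 = 604, q_3 = 3*10 + 3 = 33.
Check: 604^2 - 335*33^2 = 364816 - 364815 = 1, so (x, y) = (604, 33) solves the equation, and by the theorem it is the least positive solution.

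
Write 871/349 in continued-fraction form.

[2; 2, 57, 1, 2]

Run the Euclidean algorithm on 871 and 349; the successive quotients are the partial quotients a_0, a_1, ... (each step inverts the fractional part left over by the previous one):
  871 = 2*349 + 173, so a_0 = 2.
  349 = 2*173 + 3, so a_1 = 2.
  173 = 57*3 + 2, so a_2 = 57.
  3 = 1*2 + 1, so a_3 = 1.
  2 = 2*1 + 0, so a_4 = 2.
The remainder reaches 0 after 5 divisions, so the expansion has 5 partial quotients, read off in order.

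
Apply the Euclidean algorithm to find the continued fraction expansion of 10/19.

Run the Euclidean algorithm on 10 and 19; the successive quotients are the partial quotients a_0, a_1, ... (each step inverts the fractional part left over by the previous one):
  10 = 0*19 + 10, so a_0 = 0.
  19 = 1*10 + 9, so a_1 = 1.
  10 = 1*9 + 1, so a_2 = 1.
  9 = 9*1 + 0, so a_3 = 9.
The remainder reaches 0 after 4 divisions, so the expansion has 4 partial quotients, read off in order.

[0; 1, 1, 9]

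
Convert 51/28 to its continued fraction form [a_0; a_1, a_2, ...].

Run the Euclidean algorithm on 51 and 28; the successive quotients are the partial quotients a_0, a_1, ... (each step inverts the fractional part left over by the previous one):
  51 = 1*28 + 23, so a_0 = 1.
  28 = 1*23 + 5, so a_1 = 1.
  23 = 4*5 + 3, so a_2 = 4.
  5 = 1*3 + 2, so a_3 = 1.
  3 = 1*2 + 1, so a_4 = 1.
  2 = 2*1 + 0, so a_5 = 2.
The remainder reaches 0 after 6 divisions, so the expansion has 6 partial quotients, read off in order.

[1; 1, 4, 1, 1, 2]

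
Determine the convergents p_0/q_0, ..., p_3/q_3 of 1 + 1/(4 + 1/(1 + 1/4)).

1/1, 5/4, 6/5, 29/24

Using the convergent recurrence p_i = a_i*p_{i-1} + p_{i-2}, q_i = a_i*q_{i-1} + q_{i-2} with p_{-2}=0, p_{-1}=1, q_{-2}=1, q_{-1}=0:
  i=0: a_0=1, p_0 = 1*1 + 0 = 1, q_0 = 1*0 + 1 = 1.
  i=1: a_1=4, p_1 = 4*1 + 1 = 5, q_1 = 4*1 + 0 = 4.
  i=2: a_2=1, p_2 = 1*5 + 1 = 6, q_2 = 1*4 + 1 = 5.
  i=3: a_3=4, p_3 = 4*6 + 5 = 29, q_3 = 4*5 + 4 = 24.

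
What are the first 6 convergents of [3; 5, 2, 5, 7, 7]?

Using the convergent recurrence p_i = a_i*p_{i-1} + p_{i-2}, q_i = a_i*q_{i-1} + q_{i-2} with p_{-2}=0, p_{-1}=1, q_{-2}=1, q_{-1}=0:
  i=0: a_0=3, p_0 = 3*1 + 0 = 3, q_0 = 3*0 + 1 = 1.
  i=1: a_1=5, p_1 = 5*3 + 1 = 16, q_1 = 5*1 + 0 = 5.
  i=2: a_2=2, p_2 = 2*16 + 3 = 35, q_2 = 2*5 + 1 = 11.
  i=3: a_3=5, p_3 = 5*35 + 16 = 191, q_3 = 5*11 + 5 = 60.
  i=4: a_4=7, p_4 = 7*191 + 35 = 1372, q_4 = 7*60 + 11 = 431.
  i=5: a_5=7, p_5 = 7*1372 + 191 = 9795, q_5 = 7*431 + 60 = 3077.

3/1, 16/5, 35/11, 191/60, 1372/431, 9795/3077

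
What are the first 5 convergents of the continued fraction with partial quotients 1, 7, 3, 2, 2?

Using the convergent recurrence p_i = a_i*p_{i-1} + p_{i-2}, q_i = a_i*q_{i-1} + q_{i-2} with p_{-2}=0, p_{-1}=1, q_{-2}=1, q_{-1}=0:
  i=0: a_0=1, p_0 = 1*1 + 0 = 1, q_0 = 1*0 + 1 = 1.
  i=1: a_1=7, p_1 = 7*1 + 1 = 8, q_1 = 7*1 + 0 = 7.
  i=2: a_2=3, p_2 = 3*8 + 1 = 25, q_2 = 3*7 + 1 = 22.
  i=3: a_3=2, p_3 = 2*25 + 8 = 58, q_3 = 2*22 + 7 = 51.
  i=4: a_4=2, p_4 = 2*58 + 25 = 141, q_4 = 2*51 + 22 = 124.

1/1, 8/7, 25/22, 58/51, 141/124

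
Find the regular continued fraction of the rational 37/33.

Run the Euclidean algorithm on 37 and 33; the successive quotients are the partial quotients a_0, a_1, ... (each step inverts the fractional part left over by the previous one):
  37 = 1*33 + 4, so a_0 = 1.
  33 = 8*4 + 1, so a_1 = 8.
  4 = 4*1 + 0, so a_2 = 4.
The remainder reaches 0 after 3 divisions, so the expansion has 3 partial quotients, read off in order.

[1; 8, 4]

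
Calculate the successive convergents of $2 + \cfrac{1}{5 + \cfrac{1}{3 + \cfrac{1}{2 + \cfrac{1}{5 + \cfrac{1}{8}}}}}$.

Using the convergent recurrence p_i = a_i*p_{i-1} + p_{i-2}, q_i = a_i*q_{i-1} + q_{i-2} with p_{-2}=0, p_{-1}=1, q_{-2}=1, q_{-1}=0:
  i=0: a_0=2, p_0 = 2*1 + 0 = 2, q_0 = 2*0 + 1 = 1.
  i=1: a_1=5, p_1 = 5*2 + 1 = 11, q_1 = 5*1 + 0 = 5.
  i=2: a_2=3, p_2 = 3*11 + 2 = 35, q_2 = 3*5 + 1 = 16.
  i=3: a_3=2, p_3 = 2*35 + 11 = 81, q_3 = 2*16 + 5 = 37.
  i=4: a_4=5, p_4 = 5*81 + 35 = 440, q_4 = 5*37 + 16 = 201.
  i=5: a_5=8, p_5 = 8*440 + 81 = 3601, q_5 = 8*201 + 37 = 1645.

2/1, 11/5, 35/16, 81/37, 440/201, 3601/1645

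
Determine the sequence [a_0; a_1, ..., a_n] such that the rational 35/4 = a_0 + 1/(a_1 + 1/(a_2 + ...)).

[8; 1, 3]

Run the Euclidean algorithm on 35 and 4; the successive quotients are the partial quotients a_0, a_1, ... (each step inverts the fractional part left over by the previous one):
  35 = 8*4 + 3, so a_0 = 8.
  4 = 1*3 + 1, so a_1 = 1.
  3 = 3*1 + 0, so a_2 = 3.
The remainder reaches 0 after 3 divisions, so the expansion has 3 partial quotients, read off in order.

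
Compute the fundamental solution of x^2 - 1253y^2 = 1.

(x, y) = (2772351, 78320)

First expand sqrt(1253) as a continued fraction. With x_i = (sqrt(1253) + m_i)/d_i and (m_0, d_0) = (0, 1): a_0 = floor(sqrt(1253)) = 35, since 35^2 = 1225 <= 1253 < 1296 = 36^2.
Iterate m_{i+1} = d_i*a_i - m_i, d_{i+1} = (1253 - m_{i+1}^2)/d_i, a_{i+1} = floor((a_0 + m_{i+1})/d_{i+1}):
  m_1 = 1*35 - 0 = 35, d_1 = (1253 - 35^2)/1 = 28/1 = 28, a_1 = floor((35 + 35)/28) = 2.
  m_2 = 28*2 - 35 = 21, d_2 = (1253 - 21^2)/28 = 812/28 = 29, a_2 = floor((35 + 21)/29) = 1.
  m_3 = 29*1 - 21 = 8, d_3 = (1253 - 8^2)/29 = 1189/29 = 41, a_3 = floor((35 + 8)/41) = 1.
  m_4 = 41*1 - 8 = 33, d_4 = (1253 - 33^2)/41 = 164/41 = 4, a_4 = floor((35 + 33)/4) = 17.
  m_5 = 4*17 - 33 = 35, d_5 = (1253 - 35^2)/4 = 28/4 = 7, a_5 = floor((35 + 35)/7) = 10.
  m_6 = 7*10 - 35 = 35, d_6 = (1253 - 35^2)/7 = 28/7 = 4, a_6 = floor((35 + 35)/4) = 17.
  m_7 = 4*17 - 35 = 33, d_7 = (1253 - 33^2)/4 = 164/4 = 41, a_7 = floor((35 + 33)/41) = 1.
  m_8 = 41*1 - 33 = 8, d_8 = (1253 - 8^2)/41 = 1189/41 = 29, a_8 = floor((35 + 8)/29) = 1.
  m_9 = 29*1 - 8 = 21, d_9 = (1253 - 21^2)/29 = 812/29 = 28, a_9 = floor((35 + 21)/28) = 2.
  m_10 = 28*2 - 21 = 35, d_10 = (1253 - 35^2)/28 = 28/28 = 1, a_10 = floor((35 + 35)/1) = 70.
  m_11 = 1*70 - 35 = 35, d_11 = (1253 - 35^2)/1 = 28/1 = 28: (m_11, d_11) = (m_1, d_1) = (35, 28), so from here the quotients repeat a_1, ..., a_10; the period length is 10.
So sqrt(1253) = [35; (2, 1, 1, 17, 10, 17, 1, 1, 2, 70)] with period length k = 10.
k is even, so the fundamental solution of x^2 - 1253y^2 = 1 is (p_{k-1}, q_{k-1}) = (p_9, q_9); compute convergents through index 9.
Convergents (p_i = a_i*p_{i-1} + p_{i-2}, q_i = a_i*q_{i-1} + q_{i-2} with p_{-2}=0, p_{-1}=1, q_{-2}=1, q_{-1}=0):
  i=0: a_0=35, p_0 = 35*1 + 0 = 35, q_0 = 35*0 + 1 = 1.
  i=1: a_1=2, p_1 = 2*35 + 1 = 71, q_1 = 2*1 + 0 = 2.
  i=2: a_2=1, p_2 = 1*71 + 35 = 106, q_2 = 1*2 + 1 = 3.
  i=3: a_3=1, p_3 = 1*106 + 71 = 177, q_3 = 1*3 + 2 = 5.
  i=4: a_4=17, p_4 = 17*177 + 106 = 3115, q_4 = 17*5 + 3 = 88.
  i=5: a_5=10, p_5 = 10*3115 + 177 = 31327, q_5 = 10*88 + 5 = 885.
  i=6: a_6=17, p_6 = 17*31327 + 3115 = 535674, q_6 = 17*885 + 88 = 15133.
  i=7: a_7=1, p_7 = 1*535674 + 31327 = 567001, q_7 = 1*15133 + 885 = 16018.
  i=8: a_8=1, p_8 = 1*567001 + 535674 = 1102675, q_8 = 1*16018 + 15133 = 31151.
  i=9: a_9=2, p_9 = 2*1102675 + 567001 = 2772351, q_9 = 2*31151 + 16018 = 78320.
Check: 2772351^2 - 1253*78320^2 = 7685930067201 - 7685930067200 = 1, so (x, y) = (2772351, 78320) solves the equation, and by the theorem it is the least positive solution.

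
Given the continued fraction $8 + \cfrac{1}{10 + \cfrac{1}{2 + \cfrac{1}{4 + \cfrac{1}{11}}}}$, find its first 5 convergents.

8/1, 81/10, 170/21, 761/94, 8541/1055

Using the convergent recurrence p_i = a_i*p_{i-1} + p_{i-2}, q_i = a_i*q_{i-1} + q_{i-2} with p_{-2}=0, p_{-1}=1, q_{-2}=1, q_{-1}=0:
  i=0: a_0=8, p_0 = 8*1 + 0 = 8, q_0 = 8*0 + 1 = 1.
  i=1: a_1=10, p_1 = 10*8 + 1 = 81, q_1 = 10*1 + 0 = 10.
  i=2: a_2=2, p_2 = 2*81 + 8 = 170, q_2 = 2*10 + 1 = 21.
  i=3: a_3=4, p_3 = 4*170 + 81 = 761, q_3 = 4*21 + 10 = 94.
  i=4: a_4=11, p_4 = 11*761 + 170 = 8541, q_4 = 11*94 + 21 = 1055.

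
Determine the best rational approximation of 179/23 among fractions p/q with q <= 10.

70/9

Expand x = 179/23 as a continued fraction with the Euclidean algorithm:
  179 = 7*23 + 18, so a_0 = 7.
  23 = 1*18 + 5, so a_1 = 1.
  18 = 3*5 + 3, so a_2 = 3.
  5 = 1*3 + 2, so a_3 = 1.
  3 = 1*2 + 1, so a_4 = 1.
  2 = 2*1 + 0, so a_5 = 2.
so x = [7; 1, 3, 1, 1, 2].
Convergents (p_i = a_i*p_{i-1} + p_{i-2}, q_i = a_i*q_{i-1} + q_{i-2} with p_{-2}=0, p_{-1}=1, q_{-2}=1, q_{-1}=0), until the denominator exceeds 10:
  i=0: a_0=7, p_0 = 7*1 + 0 = 7, q_0 = 7*0 + 1 = 1.
  i=1: a_1=1, p_1 = 1*7 + 1 = 8, q_1 = 1*1 + 0 = 1.
  i=2: a_2=3, p_2 = 3*8 + 7 = 31, q_2 = 3*1 + 1 = 4.
  i=3: a_3=1, p_3 = 1*31 + 8 = 39, q_3 = 1*4 + 1 = 5.
  i=4: a_4=1, p_4 = 1*39 + 31 = 70, q_4 = 1*5 + 4 = 9.
  i=5: a_5=2, p_5 = 2*70 + 39 = 179, q_5 = 2*9 + 5 = 23.
q_5 = 23 > 10, so the last convergent with denominator <= 10 is p_4/q_4 = 70/9.
The closest fraction with denominator <= 10 is either p_4/q_4 or the intermediate fraction (k*p_4 + p_3)/(k*q_4 + q_3) with the largest k >= 1 whose denominator stays <= 10; these approach x as k grows, and every other convergent or intermediate fraction in range is farther away.
Largest k: floor((10 - q_3)/q_4) = floor((10 - 5)/9) = 0.
Since k = 0, no intermediate fraction beyond p_4/q_4 has denominator <= 10, so the convergent 70/9 is the closest (its error is |179*9 - 70*23|/(23*9) = 1/207).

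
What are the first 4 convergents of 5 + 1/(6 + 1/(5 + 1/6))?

Using the convergent recurrence p_i = a_i*p_{i-1} + p_{i-2}, q_i = a_i*q_{i-1} + q_{i-2} with p_{-2}=0, p_{-1}=1, q_{-2}=1, q_{-1}=0:
  i=0: a_0=5, p_0 = 5*1 + 0 = 5, q_0 = 5*0 + 1 = 1.
  i=1: a_1=6, p_1 = 6*5 + 1 = 31, q_1 = 6*1 + 0 = 6.
  i=2: a_2=5, p_2 = 5*31 + 5 = 160, q_2 = 5*6 + 1 = 31.
  i=3: a_3=6, p_3 = 6*160 + 31 = 991, q_3 = 6*31 + 6 = 192.

5/1, 31/6, 160/31, 991/192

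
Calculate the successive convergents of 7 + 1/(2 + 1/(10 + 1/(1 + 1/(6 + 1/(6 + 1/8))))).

Using the convergent recurrence p_i = a_i*p_{i-1} + p_{i-2}, q_i = a_i*q_{i-1} + q_{i-2} with p_{-2}=0, p_{-1}=1, q_{-2}=1, q_{-1}=0:
  i=0: a_0=7, p_0 = 7*1 + 0 = 7, q_0 = 7*0 + 1 = 1.
  i=1: a_1=2, p_1 = 2*7 + 1 = 15, q_1 = 2*1 + 0 = 2.
  i=2: a_2=10, p_2 = 10*15 + 7 = 157, q_2 = 10*2 + 1 = 21.
  i=3: a_3=1, p_3 = 1*157 + 15 = 172, q_3 = 1*21 + 2 = 23.
  i=4: a_4=6, p_4 = 6*172 + 157 = 1189, q_4 = 6*23 + 21 = 159.
  i=5: a_5=6, p_5 = 6*1189 + 172 = 7306, q_5 = 6*159 + 23 = 977.
  i=6: a_6=8, p_6 = 8*7306 + 1189 = 59637, q_6 = 8*977 + 159 = 7975.

7/1, 15/2, 157/21, 172/23, 1189/159, 7306/977, 59637/7975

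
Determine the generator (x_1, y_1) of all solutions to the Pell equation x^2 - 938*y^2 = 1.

First expand sqrt(938) as a continued fraction. With x_i = (sqrt(938) + m_i)/d_i and (m_0, d_0) = (0, 1): a_0 = floor(sqrt(938)) = 30, since 30^2 = 900 <= 938 < 961 = 31^2.
Iterate m_{i+1} = d_i*a_i - m_i, d_{i+1} = (938 - m_{i+1}^2)/d_i, a_{i+1} = floor((a_0 + m_{i+1})/d_{i+1}):
  m_1 = 1*30 - 0 = 30, d_1 = (938 - 30^2)/1 = 38/1 = 38, a_1 = floor((30 + 30)/38) = 1.
  m_2 = 38*1 - 30 = 8, d_2 = (938 - 8^2)/38 = 874/38 = 23, a_2 = floor((30 + 8)/23) = 1.
  m_3 = 23*1 - 8 = 15, d_3 = (938 - 15^2)/23 = 713/23 = 31, a_3 = floor((30 + 15)/31) = 1.
  m_4 = 31*1 - 15 = 16, d_4 = (938 - 16^2)/31 = 682/31 = 22, a_4 = floor((30 + 16)/22) = 2.
  m_5 = 22*2 - 16 = 28, d_5 = (938 - 28^2)/22 = 154/22 = 7, a_5 = floor((30 + 28)/7) = 8.
  m_6 = 7*8 - 28 = 28, d_6 = (938 - 28^2)/7 = 154/7 = 22, a_6 = floor((30 + 28)/22) = 2.
  m_7 = 22*2 - 28 = 16, d_7 = (938 - 16^2)/22 = 682/22 = 31, a_7 = floor((30 + 16)/31) = 1.
  m_8 = 31*1 - 16 = 15, d_8 = (938 - 15^2)/31 = 713/31 = 23, a_8 = floor((30 + 15)/23) = 1.
  m_9 = 23*1 - 15 = 8, d_9 = (938 - 8^2)/23 = 874/23 = 38, a_9 = floor((30 + 8)/38) = 1.
  m_10 = 38*1 - 8 = 30, d_10 = (938 - 30^2)/38 = 38/38 = 1, a_10 = floor((30 + 30)/1) = 60.
  m_11 = 1*60 - 30 = 30, d_11 = (938 - 30^2)/1 = 38/1 = 38: (m_11, d_11) = (m_1, d_1) = (30, 38), so from here the quotients repeat a_1, ..., a_10; the period length is 10.
So sqrt(938) = [30; (1, 1, 1, 2, 8, 2, 1, 1, 1, 60)] with period length k = 10.
k is even, so the fundamental solution of x^2 - 938y^2 = 1 is (p_{k-1}, q_{k-1}) = (p_9, q_9); compute convergents through index 9.
Convergents (p_i = a_i*p_{i-1} + p_{i-2}, q_i = a_i*q_{i-1} + q_{i-2} with p_{-2}=0, p_{-1}=1, q_{-2}=1, q_{-1}=0):
  i=0: a_0=30, p_0 = 30*1 + 0 = 30, q_0 = 30*0 + 1 = 1.
  i=1: a_1=1, p_1 = 1*30 + 1 = 31, q_1 = 1*1 + 0 = 1.
  i=2: a_2=1, p_2 = 1*31 + 30 = 61, q_2 = 1*1 + 1 = 2.
  i=3: a_3=1, p_3 = 1*61 + 31 = 92, q_3 = 1*2 + 1 = 3.
  i=4: a_4=2, p_4 = 2*92 + 61 = 245, q_4 = 2*3 + 2 = 8.
  i=5: a_5=8, p_5 = 8*245 + 92 = 2052, q_5 = 8*8 + 3 = 67.
  i=6: a_6=2, p_6 = 2*2052 + 245 = 4349, q_6 = 2*67 + 8 = 142.
  i=7: a_7=1, p_7 = 1*4349 + 2052 = 6401, q_7 = 1*142 + 67 = 209.
  i=8: a_8=1, p_8 = 1*6401 + 4349 = 10750, q_8 = 1*209 + 142 = 351.
  i=9: a_9=1, p_9 = 1*10750 + 6401 = 17151, q_9 = 1*351 + 209 = 560.
Check: 17151^2 - 938*560^2 = 294156801 - 294156800 = 1, so (x, y) = (17151, 560) solves the equation, and by the theorem it is the least positive solution.

(x, y) = (17151, 560)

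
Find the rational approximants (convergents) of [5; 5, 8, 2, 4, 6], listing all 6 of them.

Using the convergent recurrence p_i = a_i*p_{i-1} + p_{i-2}, q_i = a_i*q_{i-1} + q_{i-2} with p_{-2}=0, p_{-1}=1, q_{-2}=1, q_{-1}=0:
  i=0: a_0=5, p_0 = 5*1 + 0 = 5, q_0 = 5*0 + 1 = 1.
  i=1: a_1=5, p_1 = 5*5 + 1 = 26, q_1 = 5*1 + 0 = 5.
  i=2: a_2=8, p_2 = 8*26 + 5 = 213, q_2 = 8*5 + 1 = 41.
  i=3: a_3=2, p_3 = 2*213 + 26 = 452, q_3 = 2*41 + 5 = 87.
  i=4: a_4=4, p_4 = 4*452 + 213 = 2021, q_4 = 4*87 + 41 = 389.
  i=5: a_5=6, p_5 = 6*2021 + 452 = 12578, q_5 = 6*389 + 87 = 2421.

5/1, 26/5, 213/41, 452/87, 2021/389, 12578/2421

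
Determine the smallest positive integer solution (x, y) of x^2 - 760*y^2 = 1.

First expand sqrt(760) as a continued fraction. With x_i = (sqrt(760) + m_i)/d_i and (m_0, d_0) = (0, 1): a_0 = floor(sqrt(760)) = 27, since 27^2 = 729 <= 760 < 784 = 28^2.
Iterate m_{i+1} = d_i*a_i - m_i, d_{i+1} = (760 - m_{i+1}^2)/d_i, a_{i+1} = floor((a_0 + m_{i+1})/d_{i+1}):
  m_1 = 1*27 - 0 = 27, d_1 = (760 - 27^2)/1 = 31/1 = 31, a_1 = floor((27 + 27)/31) = 1.
  m_2 = 31*1 - 27 = 4, d_2 = (760 - 4^2)/31 = 744/31 = 24, a_2 = floor((27 + 4)/24) = 1.
  m_3 = 24*1 - 4 = 20, d_3 = (760 - 20^2)/24 = 360/24 = 15, a_3 = floor((27 + 20)/15) = 3.
  m_4 = 15*3 - 20 = 25, d_4 = (760 - 25^2)/15 = 135/15 = 9, a_4 = floor((27 + 25)/9) = 5.
  m_5 = 9*5 - 25 = 20, d_5 = (760 - 20^2)/9 = 360/9 = 40, a_5 = floor((27 + 20)/40) = 1.
  m_6 = 40*1 - 20 = 20, d_6 = (760 - 20^2)/40 = 360/40 = 9, a_6 = floor((27 + 20)/9) = 5.
  m_7 = 9*5 - 20 = 25, d_7 = (760 - 25^2)/9 = 135/9 = 15, a_7 = floor((27 + 25)/15) = 3.
  m_8 = 15*3 - 25 = 20, d_8 = (760 - 20^2)/15 = 360/15 = 24, a_8 = floor((27 + 20)/24) = 1.
  m_9 = 24*1 - 20 = 4, d_9 = (760 - 4^2)/24 = 744/24 = 31, a_9 = floor((27 + 4)/31) = 1.
  m_10 = 31*1 - 4 = 27, d_10 = (760 - 27^2)/31 = 31/31 = 1, a_10 = floor((27 + 27)/1) = 54.
  m_11 = 1*54 - 27 = 27, d_11 = (760 - 27^2)/1 = 31/1 = 31: (m_11, d_11) = (m_1, d_1) = (27, 31), so from here the quotients repeat a_1, ..., a_10; the period length is 10.
So sqrt(760) = [27; (1, 1, 3, 5, 1, 5, 3, 1, 1, 54)] with period length k = 10.
k is even, so the fundamental solution of x^2 - 760y^2 = 1 is (p_{k-1}, q_{k-1}) = (p_9, q_9); compute convergents through index 9.
Convergents (p_i = a_i*p_{i-1} + p_{i-2}, q_i = a_i*q_{i-1} + q_{i-2} with p_{-2}=0, p_{-1}=1, q_{-2}=1, q_{-1}=0):
  i=0: a_0=27, p_0 = 27*1 + 0 = 27, q_0 = 27*0 + 1 = 1.
  i=1: a_1=1, p_1 = 1*27 + 1 = 28, q_1 = 1*1 + 0 = 1.
  i=2: a_2=1, p_2 = 1*28 + 27 = 55, q_2 = 1*1 + 1 = 2.
  i=3: a_3=3, p_3 = 3*55 + 28 = 193, q_3 = 3*2 + 1 = 7.
  i=4: a_4=5, p_4 = 5*193 + 55 = 1020, q_4 = 5*7 + 2 = 37.
  i=5: a_5=1, p_5 = 1*1020 + 193 = 1213, q_5 = 1*37 + 7 = 44.
  i=6: a_6=5, p_6 = 5*1213 + 1020 = 7085, q_6 = 5*44 + 37 = 257.
  i=7: a_7=3, p_7 = 3*7085 + 1213 = 22468, q_7 = 3*257 + 44 = 815.
  i=8: a_8=1, p_8 = 1*22468 + 7085 = 29553, q_8 = 1*815 + 257 = 1072.
  i=9: a_9=1, p_9 = 1*29553 + 22468 = 52021, q_9 = 1*1072 + 815 = 1887.
Check: 52021^2 - 760*1887^2 = 2706184441 - 2706184440 = 1, so (x, y) = (52021, 1887) solves the equation, and by the theorem it is the least positive solution.

(x, y) = (52021, 1887)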